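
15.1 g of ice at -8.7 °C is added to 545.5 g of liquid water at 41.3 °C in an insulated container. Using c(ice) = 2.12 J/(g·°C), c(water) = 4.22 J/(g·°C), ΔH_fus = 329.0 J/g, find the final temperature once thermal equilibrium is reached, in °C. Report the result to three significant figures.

T_f = 38.0 °C

Heat to bring ice to 0 °C and melt it: q₁ = 15.1×2.12×8.7 + 15.1×329.0 = 5246.4 J
Heat the water can supply cooling to 0 °C: 545.5×4.22×41.3 = 95073.0 J > q₁, so all ice melts.
Energy balance: 545.5×4.22×(41.3 − T) = 5246.4 + 15.1×4.22×(T − 0)
2302.01(41.3 − T) = 5246.4 + 63.722 T
95073.0 − 5246.4 = 2365.732 T
T = 89826.6 / 2365.732 = 37.97 °C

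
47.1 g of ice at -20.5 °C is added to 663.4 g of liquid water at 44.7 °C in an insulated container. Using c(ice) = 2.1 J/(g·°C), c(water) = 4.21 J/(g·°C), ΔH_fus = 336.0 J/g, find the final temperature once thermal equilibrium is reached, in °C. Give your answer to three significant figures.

Heat to bring ice to 0 °C and melt it: q₁ = 47.1×2.1×20.5 + 47.1×336.0 = 17853 J
Heat the water can supply cooling to 0 °C: 663.4×4.21×44.7 = 124843 J > q₁, so all ice melts.
Energy balance: 663.4×4.21×(44.7 − T) = 17853 + 47.1×4.21×(T − 0)
2792.914(44.7 − T) = 17853 + 198.291 T
124843 − 17853 = 2991.205 T
T = 106990 / 2991.205 = 35.77 °C

T_f = 35.8 °C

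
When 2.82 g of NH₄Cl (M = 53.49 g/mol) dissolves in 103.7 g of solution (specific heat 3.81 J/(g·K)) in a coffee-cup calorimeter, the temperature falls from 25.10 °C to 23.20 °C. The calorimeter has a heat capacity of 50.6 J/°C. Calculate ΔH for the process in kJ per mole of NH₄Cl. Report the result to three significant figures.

ΔH = 16.1 kJ/mol

|ΔT| = |23.20 − 25.10| = 1.90 °C
|q_surr| = (103.7 × 3.81 + 50.6) × 1.90 = 445.697 × 1.90 = 846.8 J
n(NH₄Cl) = 2.82 / 53.49 = 0.05272 mol
Temperature fell, so q_rxn = +|q_surr| = 0.8468 kJ
ΔH = q_rxn / n = 16.06 kJ/mol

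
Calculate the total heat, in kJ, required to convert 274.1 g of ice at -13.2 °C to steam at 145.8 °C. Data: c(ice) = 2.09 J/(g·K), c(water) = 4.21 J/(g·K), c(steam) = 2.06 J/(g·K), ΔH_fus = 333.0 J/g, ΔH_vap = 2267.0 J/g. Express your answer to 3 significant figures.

q1 (heat ice -13.2→0.0 °C): 274.1 × 2.09 × 13.2 = 7562 J
q2 (melt at 0 °C): 274.1 × 333.0 = 91275 J
q3 (heat water 0.0→100.0 °C): 274.1 × 4.21 × 100.0 = 115396 J
q4 (vaporize at 100 °C): 274.1 × 2267.0 = 621385 J
q5 (heat steam 100.0→145.8 °C): 274.1 × 2.06 × 45.8 = 25861 J
Total: 7562 + 91275 + 115396 + 621385 + 25861 = 861479 J = 861 kJ

q = 861 kJ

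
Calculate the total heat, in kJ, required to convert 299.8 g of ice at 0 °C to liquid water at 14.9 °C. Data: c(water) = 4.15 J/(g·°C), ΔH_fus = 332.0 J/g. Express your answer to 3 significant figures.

q1 (melt at 0 °C): 299.8 × 332.0 = 99534 J
q2 (heat water 0.0→14.9 °C): 299.8 × 4.15 × 14.9 = 18538 J
Total: 99534 + 18538 = 118072 J = 118 kJ

q = 118 kJ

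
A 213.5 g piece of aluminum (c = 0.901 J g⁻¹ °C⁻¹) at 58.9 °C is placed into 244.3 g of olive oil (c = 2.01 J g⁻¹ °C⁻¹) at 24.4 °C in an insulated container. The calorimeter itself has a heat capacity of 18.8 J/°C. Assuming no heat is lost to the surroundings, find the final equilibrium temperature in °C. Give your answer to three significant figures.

T_f = 33.9 °C

Heat lost by aluminum = heat gained by olive oil + calorimeter.
(213.5)(0.901)(58.9 − T) = [(244.3)(2.01) + 18.8](T − 24.4)
192.3635 (58.9 − T) = 509.843 (T − 24.4)
11330 − 192.3635 T = 509.843 T − 12440
23770 = 702.2065 T
T = 33.85 °C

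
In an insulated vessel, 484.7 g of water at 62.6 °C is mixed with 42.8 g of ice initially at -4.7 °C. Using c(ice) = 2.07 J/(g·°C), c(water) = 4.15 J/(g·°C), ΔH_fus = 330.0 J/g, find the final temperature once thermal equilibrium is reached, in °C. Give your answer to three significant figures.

Heat to bring ice to 0 °C and melt it: q₁ = 42.8×2.07×4.7 + 42.8×330.0 = 14540 J
Heat the water can supply cooling to 0 °C: 484.7×4.15×62.6 = 125920 J > q₁, so all ice melts.
Energy balance: 484.7×4.15×(62.6 − T) = 14540 + 42.8×4.15×(T − 0)
2011.505(62.6 − T) = 14540 + 177.62 T
125920 − 14540 = 2189.125 T
T = 111380 / 2189.125 = 50.88 °C

T_f = 50.9 °C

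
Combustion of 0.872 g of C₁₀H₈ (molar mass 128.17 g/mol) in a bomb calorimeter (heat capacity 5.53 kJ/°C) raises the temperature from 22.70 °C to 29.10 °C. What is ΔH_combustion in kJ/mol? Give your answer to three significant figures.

ΔH = -5200 kJ/mol

ΔT = 29.10 − 22.70 = 6.40 °C
q_cal = C_cal × ΔT = 5.53 × 6.40 = 35.392 kJ
n = 0.872 / 128.17 = 0.006803 mol
q_rxn = −q_cal = -35.392 kJ
ΔH = -35.392 / 0.006803 = -5202 kJ/mol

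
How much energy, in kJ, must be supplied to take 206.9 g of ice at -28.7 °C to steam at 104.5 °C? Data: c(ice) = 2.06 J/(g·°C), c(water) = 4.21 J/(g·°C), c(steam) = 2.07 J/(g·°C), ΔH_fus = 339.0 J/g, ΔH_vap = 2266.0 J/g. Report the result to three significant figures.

q1 (heat ice -28.7→0.0 °C): 206.9 × 2.06 × 28.7 = 12232 J
q2 (melt at 0 °C): 206.9 × 339.0 = 70139 J
q3 (heat water 0.0→100.0 °C): 206.9 × 4.21 × 100.0 = 87105 J
q4 (vaporize at 100 °C): 206.9 × 2266.0 = 468835 J
q5 (heat steam 100.0→104.5 °C): 206.9 × 2.07 × 4.5 = 1927 J
Total: 12232 + 70139 + 87105 + 468835 + 1927 = 640238 J = 640 kJ

q = 640 kJ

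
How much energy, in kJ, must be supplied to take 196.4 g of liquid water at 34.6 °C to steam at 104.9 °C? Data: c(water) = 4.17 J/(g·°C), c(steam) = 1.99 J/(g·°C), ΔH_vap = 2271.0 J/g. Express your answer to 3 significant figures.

q1 (heat water 34.6→100.0 °C): 196.4 × 4.17 × 65.4 = 53562 J
q2 (vaporize at 100 °C): 196.4 × 2271.0 = 446024 J
q3 (heat steam 100.0→104.9 °C): 196.4 × 1.99 × 4.9 = 1915 J
Total: 53562 + 446024 + 1915 = 501501 J = 502 kJ

q = 502 kJ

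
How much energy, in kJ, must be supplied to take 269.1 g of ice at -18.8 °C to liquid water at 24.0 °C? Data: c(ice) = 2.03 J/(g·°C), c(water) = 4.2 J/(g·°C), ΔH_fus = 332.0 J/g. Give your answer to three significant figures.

q1 (heat ice -18.8→0.0 °C): 269.1 × 2.03 × 18.8 = 10270 J
q2 (melt at 0 °C): 269.1 × 332.0 = 89341 J
q3 (heat water 0.0→24.0 °C): 269.1 × 4.2 × 24.0 = 27125 J
Total: 10270 + 89341 + 27125 = 126736 J = 127 kJ

q = 127 kJ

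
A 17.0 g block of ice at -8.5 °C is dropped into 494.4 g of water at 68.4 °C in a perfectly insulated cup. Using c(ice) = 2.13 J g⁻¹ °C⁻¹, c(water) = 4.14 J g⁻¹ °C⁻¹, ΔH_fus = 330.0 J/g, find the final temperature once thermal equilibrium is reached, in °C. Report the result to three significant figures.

T_f = 63.3 °C

Heat to bring ice to 0 °C and melt it: q₁ = 17.0×2.13×8.5 + 17.0×330.0 = 5917.8 J
Heat the water can supply cooling to 0 °C: 494.4×4.14×68.4 = 140002 J > q₁, so all ice melts.
Energy balance: 494.4×4.14×(68.4 − T) = 5917.8 + 17.0×4.14×(T − 0)
2046.816(68.4 − T) = 5917.8 + 70.38 T
140002 − 5917.8 = 2117.196 T
T = 134084.2 / 2117.196 = 63.33 °C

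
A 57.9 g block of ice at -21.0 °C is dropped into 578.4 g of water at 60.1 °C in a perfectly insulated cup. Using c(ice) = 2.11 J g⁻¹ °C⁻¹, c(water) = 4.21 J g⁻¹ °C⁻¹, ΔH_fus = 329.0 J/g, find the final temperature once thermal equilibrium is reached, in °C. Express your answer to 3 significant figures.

T_f = 46.6 °C

Heat to bring ice to 0 °C and melt it: q₁ = 57.9×2.11×21.0 + 57.9×329.0 = 21615 J
Heat the water can supply cooling to 0 °C: 578.4×4.21×60.1 = 146347 J > q₁, so all ice melts.
Energy balance: 578.4×4.21×(60.1 − T) = 21615 + 57.9×4.21×(T − 0)
2435.064(60.1 − T) = 21615 + 243.759 T
146347 − 21615 = 2678.823 T
T = 124732 / 2678.823 = 46.56 °C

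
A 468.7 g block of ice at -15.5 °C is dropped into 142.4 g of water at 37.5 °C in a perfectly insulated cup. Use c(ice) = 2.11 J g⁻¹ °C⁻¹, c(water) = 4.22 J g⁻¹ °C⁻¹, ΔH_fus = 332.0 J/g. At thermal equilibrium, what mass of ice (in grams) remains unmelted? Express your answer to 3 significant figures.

m_ice remaining = 447 g

Heat to warm all ice to 0 °C: 468.7×2.11×15.5 = 15329 J
Heat released by water cooling to 0 °C: 142.4×4.22×37.5 = 22535 J
22535 J < 15329 + 468.7×332.0 = 170937.4 J, so not all ice melts; final T = 0 °C.
Heat left for melting: 22535 − 15329 = 7206 J
Mass melted = 7206 / 332.0 = 21.70 g
Ice remaining = 468.7 − 21.70 = 447.00 g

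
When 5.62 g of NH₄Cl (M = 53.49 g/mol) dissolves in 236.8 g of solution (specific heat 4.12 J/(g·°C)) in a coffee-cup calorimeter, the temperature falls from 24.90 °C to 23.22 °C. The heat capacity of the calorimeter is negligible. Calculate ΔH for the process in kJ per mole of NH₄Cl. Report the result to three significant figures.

|ΔT| = |23.22 − 24.90| = 1.68 °C
|q_surr| = (236.8 × 4.12) × 1.68 = 975.616 × 1.68 = 1639 J
n(NH₄Cl) = 5.62 / 53.49 = 0.1051 mol
Temperature fell, so q_rxn = +|q_surr| = 1.639 kJ
ΔH = q_rxn / n = 15.59 kJ/mol

ΔH = 15.6 kJ/mol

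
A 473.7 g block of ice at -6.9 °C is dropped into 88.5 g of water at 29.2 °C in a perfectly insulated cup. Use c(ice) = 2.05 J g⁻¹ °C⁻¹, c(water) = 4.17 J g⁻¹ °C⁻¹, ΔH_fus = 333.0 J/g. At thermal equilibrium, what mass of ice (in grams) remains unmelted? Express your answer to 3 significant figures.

m_ice remaining = 461 g

Heat to warm all ice to 0 °C: 473.7×2.05×6.9 = 6700.5 J
Heat released by water cooling to 0 °C: 88.5×4.17×29.2 = 10776 J
10776 J < 6700.5 + 473.7×333.0 = 164442.6 J, so not all ice melts; final T = 0 °C.
Heat left for melting: 10776 − 6700.5 = 4075.5 J
Mass melted = 4075.5 / 333.0 = 12.24 g
Ice remaining = 473.7 − 12.24 = 461.46 g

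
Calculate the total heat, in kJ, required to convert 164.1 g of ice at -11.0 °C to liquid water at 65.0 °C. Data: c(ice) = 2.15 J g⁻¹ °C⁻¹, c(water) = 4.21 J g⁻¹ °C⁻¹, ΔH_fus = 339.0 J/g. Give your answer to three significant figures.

q = 104 kJ

q1 (heat ice -11.0→0.0 °C): 164.1 × 2.15 × 11.0 = 3881 J
q2 (melt at 0 °C): 164.1 × 339.0 = 55630 J
q3 (heat water 0.0→65.0 °C): 164.1 × 4.21 × 65.0 = 44906 J
Total: 3881 + 55630 + 44906 = 104417 J = 104 kJ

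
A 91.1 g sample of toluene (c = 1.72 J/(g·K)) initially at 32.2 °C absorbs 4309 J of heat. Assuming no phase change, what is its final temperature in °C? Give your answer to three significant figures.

T_f = 59.7 °C

ΔT = q / (m c) = 4309 / (91.1 × 1.72) = 27.50 °C
T_f = 32.2 + 27.50 = 59.70 °C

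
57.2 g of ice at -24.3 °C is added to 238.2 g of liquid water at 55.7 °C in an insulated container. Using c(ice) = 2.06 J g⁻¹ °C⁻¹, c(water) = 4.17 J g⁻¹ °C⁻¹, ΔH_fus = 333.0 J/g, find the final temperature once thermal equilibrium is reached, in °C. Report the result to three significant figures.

T_f = 27.1 °C

Heat to bring ice to 0 °C and melt it: q₁ = 57.2×2.06×24.3 + 57.2×333.0 = 21911 J
Heat the water can supply cooling to 0 °C: 238.2×4.17×55.7 = 55326.5 J > q₁, so all ice melts.
Energy balance: 238.2×4.17×(55.7 − T) = 21911 + 57.2×4.17×(T − 0)
993.294(55.7 − T) = 21911 + 238.524 T
55326.5 − 21911 = 1231.818 T
T = 33415.5 / 1231.818 = 27.13 °C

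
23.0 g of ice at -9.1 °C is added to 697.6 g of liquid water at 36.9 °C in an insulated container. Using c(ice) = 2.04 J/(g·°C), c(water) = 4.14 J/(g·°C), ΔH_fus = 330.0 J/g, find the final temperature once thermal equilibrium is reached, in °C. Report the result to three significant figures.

T_f = 33.0 °C

Heat to bring ice to 0 °C and melt it: q₁ = 23.0×2.04×9.1 + 23.0×330.0 = 8017.0 J
Heat the water can supply cooling to 0 °C: 697.6×4.14×36.9 = 106570 J > q₁, so all ice melts.
Energy balance: 697.6×4.14×(36.9 − T) = 8017.0 + 23.0×4.14×(T − 0)
2888.064(36.9 − T) = 8017.0 + 95.22 T
106570 − 8017.0 = 2983.284 T
T = 98553.0 / 2983.284 = 33.04 °C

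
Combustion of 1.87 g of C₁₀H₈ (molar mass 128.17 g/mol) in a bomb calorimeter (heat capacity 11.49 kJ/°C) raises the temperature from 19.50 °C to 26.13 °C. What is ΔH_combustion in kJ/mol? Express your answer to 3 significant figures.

ΔH = -5220 kJ/mol

ΔT = 26.13 − 19.50 = 6.63 °C
q_cal = C_cal × ΔT = 11.49 × 6.63 = 76.1787 kJ
n = 1.87 / 128.17 = 0.01459 mol
q_rxn = −q_cal = -76.1787 kJ
ΔH = -76.1787 / 0.01459 = -5221 kJ/mol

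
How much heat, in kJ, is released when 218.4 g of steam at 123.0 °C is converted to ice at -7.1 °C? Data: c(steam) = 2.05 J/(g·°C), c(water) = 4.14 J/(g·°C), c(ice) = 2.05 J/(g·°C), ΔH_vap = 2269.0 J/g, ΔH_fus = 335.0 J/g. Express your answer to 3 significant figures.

q1 (cool steam 123.0→100 °C): 218.4 × 2.05 × 23.0 = 10298 J
q2 (condense at 100 °C): 218.4 × 2269.0 = 495550 J
q3 (cool water 100→0 °C): 218.4 × 4.14 × 100.0 = 90418 J
q4 (freeze at 0 °C): 218.4 × 335.0 = 73164 J
q5 (cool ice 0→-7.1 °C): 218.4 × 2.05 × 7.1 = 3179 J
Total: 10298 + 495550 + 90418 + 73164 + 3179 = 672609 J = 673 kJ

q = 673 kJ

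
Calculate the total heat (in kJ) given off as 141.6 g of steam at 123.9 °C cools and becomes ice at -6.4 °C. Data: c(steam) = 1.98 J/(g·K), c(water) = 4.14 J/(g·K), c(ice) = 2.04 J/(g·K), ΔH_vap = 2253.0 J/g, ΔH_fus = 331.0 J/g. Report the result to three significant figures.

q = 433 kJ

q1 (cool steam 123.9→100 °C): 141.6 × 1.98 × 23.9 = 6701 J
q2 (condense at 100 °C): 141.6 × 2253.0 = 319025 J
q3 (cool water 100→0 °C): 141.6 × 4.14 × 100.0 = 58622 J
q4 (freeze at 0 °C): 141.6 × 331.0 = 46870 J
q5 (cool ice 0→-6.4 °C): 141.6 × 2.04 × 6.4 = 1849 J
Total: 6701 + 319025 + 58622 + 46870 + 1849 = 433067 J = 433 kJ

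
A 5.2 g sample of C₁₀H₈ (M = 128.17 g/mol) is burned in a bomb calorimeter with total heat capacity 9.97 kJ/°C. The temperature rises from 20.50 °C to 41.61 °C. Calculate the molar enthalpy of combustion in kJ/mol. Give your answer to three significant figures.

ΔH = -5190 kJ/mol

ΔT = 41.61 − 20.50 = 21.11 °C
q_cal = C_cal × ΔT = 9.97 × 21.11 = 210.4667 kJ
n = 5.2 / 128.17 = 0.04057 mol
q_rxn = −q_cal = -210.4667 kJ
ΔH = -210.4667 / 0.04057 = -5188 kJ/mol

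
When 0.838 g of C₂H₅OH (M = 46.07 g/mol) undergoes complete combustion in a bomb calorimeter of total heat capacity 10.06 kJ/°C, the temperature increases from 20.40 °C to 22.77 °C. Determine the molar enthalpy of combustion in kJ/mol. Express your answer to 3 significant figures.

ΔH = -1310 kJ/mol

ΔT = 22.77 − 20.40 = 2.37 °C
q_cal = C_cal × ΔT = 10.06 × 2.37 = 23.8422 kJ
n = 0.838 / 46.07 = 0.01819 mol
q_rxn = −q_cal = -23.8422 kJ
ΔH = -23.8422 / 0.01819 = -1311 kJ/mol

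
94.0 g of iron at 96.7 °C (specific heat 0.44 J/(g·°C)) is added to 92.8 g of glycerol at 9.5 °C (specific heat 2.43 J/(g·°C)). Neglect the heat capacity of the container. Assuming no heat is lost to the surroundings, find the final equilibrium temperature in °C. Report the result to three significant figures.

Heat lost by iron = heat gained by glycerol.
(94.0)(0.44)(96.7 − T) = (92.8)(2.43)(T − 9.5)
41.36 (96.7 − T) = 225.504 (T − 9.5)
3999.5 − 41.36 T = 225.504 T − 2142.3
6141.8 = 266.864 T
T = 23.01 °C

T_f = 23.0 °C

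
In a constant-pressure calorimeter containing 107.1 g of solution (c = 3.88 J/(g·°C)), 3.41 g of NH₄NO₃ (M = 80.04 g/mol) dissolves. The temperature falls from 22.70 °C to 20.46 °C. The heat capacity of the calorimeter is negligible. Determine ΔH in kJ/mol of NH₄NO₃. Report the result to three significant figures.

|ΔT| = |20.46 − 22.70| = 2.24 °C
|q_surr| = (107.1 × 3.88) × 2.24 = 415.548 × 2.24 = 930.8 J
n(NH₄NO₃) = 3.41 / 80.04 = 0.04260 mol
Temperature fell, so q_rxn = +|q_surr| = 0.9308 kJ
ΔH = q_rxn / n = 21.8498 kJ/mol

ΔH = 21.8 kJ/mol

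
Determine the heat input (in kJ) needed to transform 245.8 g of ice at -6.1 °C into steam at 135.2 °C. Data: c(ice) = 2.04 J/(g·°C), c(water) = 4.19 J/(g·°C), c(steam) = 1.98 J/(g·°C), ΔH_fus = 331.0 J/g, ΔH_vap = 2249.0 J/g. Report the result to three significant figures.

q1 (heat ice -6.1→0.0 °C): 245.8 × 2.04 × 6.1 = 3059 J
q2 (melt at 0 °C): 245.8 × 331.0 = 81360 J
q3 (heat water 0.0→100.0 °C): 245.8 × 4.19 × 100.0 = 102990 J
q4 (vaporize at 100 °C): 245.8 × 2249.0 = 552804 J
q5 (heat steam 100.0→135.2 °C): 245.8 × 1.98 × 35.2 = 17131 J
Total: 3059 + 81360 + 102990 + 552804 + 17131 = 757344 J = 757 kJ

q = 757 kJ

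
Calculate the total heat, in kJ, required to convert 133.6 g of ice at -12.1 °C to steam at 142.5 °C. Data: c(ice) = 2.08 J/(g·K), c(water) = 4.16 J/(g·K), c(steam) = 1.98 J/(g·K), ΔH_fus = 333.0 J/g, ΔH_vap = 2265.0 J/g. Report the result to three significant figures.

q1 (heat ice -12.1→0.0 °C): 133.6 × 2.08 × 12.1 = 3362 J
q2 (melt at 0 °C): 133.6 × 333.0 = 44489 J
q3 (heat water 0.0→100.0 °C): 133.6 × 4.16 × 100.0 = 55578 J
q4 (vaporize at 100 °C): 133.6 × 2265.0 = 302604 J
q5 (heat steam 100.0→142.5 °C): 133.6 × 1.98 × 42.5 = 11242 J
Total: 3362 + 44489 + 55578 + 302604 + 11242 = 417275 J = 417 kJ

q = 417 kJ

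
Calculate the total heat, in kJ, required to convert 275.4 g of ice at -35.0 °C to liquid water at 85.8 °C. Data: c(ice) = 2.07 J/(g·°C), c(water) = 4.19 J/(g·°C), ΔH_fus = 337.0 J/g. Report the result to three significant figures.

q = 212 kJ

q1 (heat ice -35.0→0.0 °C): 275.4 × 2.07 × 35.0 = 19953 J
q2 (melt at 0 °C): 275.4 × 337.0 = 92810 J
q3 (heat water 0.0→85.8 °C): 275.4 × 4.19 × 85.8 = 99007 J
Total: 19953 + 92810 + 99007 = 211770 J = 212 kJ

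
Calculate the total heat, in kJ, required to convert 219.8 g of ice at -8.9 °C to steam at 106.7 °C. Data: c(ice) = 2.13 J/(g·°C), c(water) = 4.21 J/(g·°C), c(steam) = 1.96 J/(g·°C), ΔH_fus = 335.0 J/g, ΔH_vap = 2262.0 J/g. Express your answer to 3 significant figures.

q1 (heat ice -8.9→0.0 °C): 219.8 × 2.13 × 8.9 = 4167 J
q2 (melt at 0 °C): 219.8 × 335.0 = 73633 J
q3 (heat water 0.0→100.0 °C): 219.8 × 4.21 × 100.0 = 92536 J
q4 (vaporize at 100 °C): 219.8 × 2262.0 = 497188 J
q5 (heat steam 100.0→106.7 °C): 219.8 × 1.96 × 6.7 = 2886 J
Total: 4167 + 73633 + 92536 + 497188 + 2886 = 670410 J = 670 kJ

q = 670 kJ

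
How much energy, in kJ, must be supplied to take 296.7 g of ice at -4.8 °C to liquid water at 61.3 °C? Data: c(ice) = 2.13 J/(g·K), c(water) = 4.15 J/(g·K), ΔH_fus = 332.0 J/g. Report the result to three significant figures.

q1 (heat ice -4.8→0.0 °C): 296.7 × 2.13 × 4.8 = 3033 J
q2 (melt at 0 °C): 296.7 × 332.0 = 98504 J
q3 (heat water 0.0→61.3 °C): 296.7 × 4.15 × 61.3 = 75479 J
Total: 3033 + 98504 + 75479 = 177016 J = 177 kJ

q = 177 kJ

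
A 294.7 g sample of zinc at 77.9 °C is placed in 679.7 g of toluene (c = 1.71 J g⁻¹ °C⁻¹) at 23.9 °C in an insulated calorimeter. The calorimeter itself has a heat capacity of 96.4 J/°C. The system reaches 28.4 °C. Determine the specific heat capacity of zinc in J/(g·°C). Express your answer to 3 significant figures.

q_gained = (679.7 × 1.71 + 96.4) × (28.4 − 23.9) = 5664 J
q_lost = 294.7 × c × (77.9 − 28.4) = 14587.65 c
Set equal: c = 5664 / 14587.65 = 0.388 J/(g·°C)

c = 0.388 J/(g·°C)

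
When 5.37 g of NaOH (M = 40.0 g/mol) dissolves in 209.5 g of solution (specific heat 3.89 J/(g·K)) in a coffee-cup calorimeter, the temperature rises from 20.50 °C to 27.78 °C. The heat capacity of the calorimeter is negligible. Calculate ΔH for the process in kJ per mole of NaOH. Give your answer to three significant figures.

ΔH = -44.2 kJ/mol

|ΔT| = |27.78 − 20.50| = 7.28 °C
|q_surr| = (209.5 × 3.89) × 7.28 = 814.955 × 7.28 = 5933 J
n(NaOH) = 5.37 / 40.0 = 0.1343 mol
Temperature rose, so q_rxn = −|q_surr| = -5.933 kJ
ΔH = q_rxn / n = -44.18 kJ/mol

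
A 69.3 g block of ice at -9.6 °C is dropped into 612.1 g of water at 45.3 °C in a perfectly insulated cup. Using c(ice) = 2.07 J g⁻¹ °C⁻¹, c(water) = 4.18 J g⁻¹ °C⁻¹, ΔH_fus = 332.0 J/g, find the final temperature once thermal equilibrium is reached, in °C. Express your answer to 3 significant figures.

T_f = 32.1 °C

Heat to bring ice to 0 °C and melt it: q₁ = 69.3×2.07×9.6 + 69.3×332.0 = 24385 J
Heat the water can supply cooling to 0 °C: 612.1×4.18×45.3 = 115904 J > q₁, so all ice melts.
Energy balance: 612.1×4.18×(45.3 − T) = 24385 + 69.3×4.18×(T − 0)
2558.578(45.3 − T) = 24385 + 289.674 T
115904 − 24385 = 2848.252 T
T = 91519 / 2848.252 = 32.13 °C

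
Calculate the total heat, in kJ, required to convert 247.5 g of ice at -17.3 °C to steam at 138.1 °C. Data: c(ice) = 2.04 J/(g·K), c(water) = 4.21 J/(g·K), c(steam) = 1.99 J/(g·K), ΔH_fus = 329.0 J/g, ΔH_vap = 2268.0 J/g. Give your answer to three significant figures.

q = 774 kJ

q1 (heat ice -17.3→0.0 °C): 247.5 × 2.04 × 17.3 = 8735 J
q2 (melt at 0 °C): 247.5 × 329.0 = 81428 J
q3 (heat water 0.0→100.0 °C): 247.5 × 4.21 × 100.0 = 104198 J
q4 (vaporize at 100 °C): 247.5 × 2268.0 = 561330 J
q5 (heat steam 100.0→138.1 °C): 247.5 × 1.99 × 38.1 = 18765 J
Total: 8735 + 81428 + 104198 + 561330 + 18765 = 774456 J = 774 kJ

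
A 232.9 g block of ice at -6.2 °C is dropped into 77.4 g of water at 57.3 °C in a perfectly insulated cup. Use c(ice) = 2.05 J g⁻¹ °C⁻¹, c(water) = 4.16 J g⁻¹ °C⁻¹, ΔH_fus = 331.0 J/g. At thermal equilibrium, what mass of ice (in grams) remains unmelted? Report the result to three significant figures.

m_ice remaining = 186 g

Heat to warm all ice to 0 °C: 232.9×2.05×6.2 = 2960.2 J
Heat released by water cooling to 0 °C: 77.4×4.16×57.3 = 18450 J
18450 J < 2960.2 + 232.9×331.0 = 80050.1 J, so not all ice melts; final T = 0 °C.
Heat left for melting: 18450 − 2960.2 = 15489.8 J
Mass melted = 15489.8 / 331.0 = 46.80 g
Ice remaining = 232.9 − 46.80 = 186.10 g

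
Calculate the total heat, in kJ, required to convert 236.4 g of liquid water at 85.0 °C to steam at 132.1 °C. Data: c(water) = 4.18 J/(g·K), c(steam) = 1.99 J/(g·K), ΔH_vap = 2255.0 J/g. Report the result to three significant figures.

q1 (heat water 85.0→100.0 °C): 236.4 × 4.18 × 15.0 = 14822 J
q2 (vaporize at 100 °C): 236.4 × 2255.0 = 533082 J
q3 (heat steam 100.0→132.1 °C): 236.4 × 1.99 × 32.1 = 15101 J
Total: 14822 + 533082 + 15101 = 563005 J = 563 kJ

q = 563 kJ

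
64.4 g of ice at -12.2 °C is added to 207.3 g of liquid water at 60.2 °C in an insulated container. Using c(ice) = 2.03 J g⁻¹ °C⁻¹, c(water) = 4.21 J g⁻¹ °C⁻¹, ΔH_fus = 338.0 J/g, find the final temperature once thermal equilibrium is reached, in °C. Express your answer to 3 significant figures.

T_f = 25.5 °C

Heat to bring ice to 0 °C and melt it: q₁ = 64.4×2.03×12.2 + 64.4×338.0 = 23362 J
Heat the water can supply cooling to 0 °C: 207.3×4.21×60.2 = 52538.5 J > q₁, so all ice melts.
Energy balance: 207.3×4.21×(60.2 − T) = 23362 + 64.4×4.21×(T − 0)
872.733(60.2 − T) = 23362 + 271.124 T
52538.5 − 23362 = 1143.857 T
T = 29176.5 / 1143.857 = 25.51 °C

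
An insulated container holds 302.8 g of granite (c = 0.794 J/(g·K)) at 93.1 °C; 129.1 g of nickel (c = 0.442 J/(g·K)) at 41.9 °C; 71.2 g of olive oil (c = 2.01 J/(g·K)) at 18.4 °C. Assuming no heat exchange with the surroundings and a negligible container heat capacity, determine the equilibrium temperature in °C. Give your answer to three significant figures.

Σ mᵢcᵢ(T − Tᵢ) = 0  ⇒  T = Σ mᵢcᵢTᵢ / Σ mᵢcᵢ
Σ mᵢcᵢ = 302.8×0.794 + 129.1×0.442 + 71.2×2.01 = 440.5974
Σ mᵢcᵢTᵢ = 240.4232×93.1 + 57.0622×41.9 + 143.112×18.4 = 27408
T = 27408 / 440.5974 = 62.21 °C

T_f = 62.2 °C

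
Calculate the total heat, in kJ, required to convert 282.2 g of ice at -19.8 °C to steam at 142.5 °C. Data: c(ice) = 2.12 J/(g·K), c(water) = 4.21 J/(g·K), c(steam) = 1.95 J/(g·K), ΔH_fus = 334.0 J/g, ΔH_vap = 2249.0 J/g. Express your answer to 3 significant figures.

q = 883 kJ

q1 (heat ice -19.8→0.0 °C): 282.2 × 2.12 × 19.8 = 11846 J
q2 (melt at 0 °C): 282.2 × 334.0 = 94255 J
q3 (heat water 0.0→100.0 °C): 282.2 × 4.21 × 100.0 = 118806 J
q4 (vaporize at 100 °C): 282.2 × 2249.0 = 634668 J
q5 (heat steam 100.0→142.5 °C): 282.2 × 1.95 × 42.5 = 23387 J
Total: 11846 + 94255 + 118806 + 634668 + 23387 = 882962 J = 883 kJ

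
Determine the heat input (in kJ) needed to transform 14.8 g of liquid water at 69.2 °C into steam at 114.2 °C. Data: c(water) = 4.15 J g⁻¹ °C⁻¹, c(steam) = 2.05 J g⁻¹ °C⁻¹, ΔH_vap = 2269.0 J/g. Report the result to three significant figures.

q1 (heat water 69.2→100.0 °C): 14.8 × 4.15 × 30.8 = 1892 J
q2 (vaporize at 100 °C): 14.8 × 2269.0 = 33581 J
q3 (heat steam 100.0→114.2 °C): 14.8 × 2.05 × 14.2 = 431 J
Total: 1892 + 33581 + 431 = 35904 J = 35.9 kJ

q = 35.9 kJ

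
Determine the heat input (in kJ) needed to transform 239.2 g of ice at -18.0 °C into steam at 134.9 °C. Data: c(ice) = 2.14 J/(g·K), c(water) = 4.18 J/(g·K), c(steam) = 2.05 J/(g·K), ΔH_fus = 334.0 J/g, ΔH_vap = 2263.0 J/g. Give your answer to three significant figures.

q1 (heat ice -18.0→0.0 °C): 239.2 × 2.14 × 18.0 = 9214 J
q2 (melt at 0 °C): 239.2 × 334.0 = 79893 J
q3 (heat water 0.0→100.0 °C): 239.2 × 4.18 × 100.0 = 99986 J
q4 (vaporize at 100 °C): 239.2 × 2263.0 = 541310 J
q5 (heat steam 100.0→134.9 °C): 239.2 × 2.05 × 34.9 = 17114 J
Total: 9214 + 79893 + 99986 + 541310 + 17114 = 747517 J = 748 kJ

q = 748 kJ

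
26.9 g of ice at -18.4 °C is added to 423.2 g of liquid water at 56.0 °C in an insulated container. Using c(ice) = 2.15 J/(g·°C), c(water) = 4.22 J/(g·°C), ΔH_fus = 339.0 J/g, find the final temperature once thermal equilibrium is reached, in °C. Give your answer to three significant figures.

Heat to bring ice to 0 °C and melt it: q₁ = 26.9×2.15×18.4 + 26.9×339.0 = 10183 J
Heat the water can supply cooling to 0 °C: 423.2×4.22×56.0 = 100011 J > q₁, so all ice melts.
Energy balance: 423.2×4.22×(56.0 − T) = 10183 + 26.9×4.22×(T − 0)
1785.904(56.0 − T) = 10183 + 113.518 T
100011 − 10183 = 1899.422 T
T = 89828 / 1899.422 = 47.29 °C

T_f = 47.3 °C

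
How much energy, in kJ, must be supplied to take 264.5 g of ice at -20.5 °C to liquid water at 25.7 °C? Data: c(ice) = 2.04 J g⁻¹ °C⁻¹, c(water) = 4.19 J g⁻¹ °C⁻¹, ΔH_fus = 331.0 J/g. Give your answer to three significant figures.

q = 127 kJ

q1 (heat ice -20.5→0.0 °C): 264.5 × 2.04 × 20.5 = 11061 J
q2 (melt at 0 °C): 264.5 × 331.0 = 87550 J
q3 (heat water 0.0→25.7 °C): 264.5 × 4.19 × 25.7 = 28482 J
Total: 11061 + 87550 + 28482 = 127093 J = 127 kJ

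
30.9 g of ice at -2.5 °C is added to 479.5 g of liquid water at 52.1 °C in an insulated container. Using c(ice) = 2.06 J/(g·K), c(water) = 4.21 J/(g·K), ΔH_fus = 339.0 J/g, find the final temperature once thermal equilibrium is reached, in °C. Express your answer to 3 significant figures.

T_f = 44.0 °C

Heat to bring ice to 0 °C and melt it: q₁ = 30.9×2.06×2.5 + 30.9×339.0 = 10634 J
Heat the water can supply cooling to 0 °C: 479.5×4.21×52.1 = 105174 J > q₁, so all ice melts.
Energy balance: 479.5×4.21×(52.1 − T) = 10634 + 30.9×4.21×(T − 0)
2018.695(52.1 − T) = 10634 + 130.089 T
105174 − 10634 = 2148.784 T
T = 94540 / 2148.784 = 44.00 °C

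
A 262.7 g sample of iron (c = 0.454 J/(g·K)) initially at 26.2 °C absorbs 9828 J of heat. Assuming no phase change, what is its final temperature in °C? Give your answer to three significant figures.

T_f = 109 °C

ΔT = q / (m c) = 9828 / (262.7 × 0.454) = 82.40 °C
T_f = 26.2 + 82.40 = 108.60 °C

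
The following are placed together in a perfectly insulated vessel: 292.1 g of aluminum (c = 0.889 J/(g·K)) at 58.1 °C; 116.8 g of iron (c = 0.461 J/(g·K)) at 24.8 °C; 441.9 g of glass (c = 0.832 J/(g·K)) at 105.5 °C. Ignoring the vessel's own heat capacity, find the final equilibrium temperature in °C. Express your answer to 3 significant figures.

T_f = 81.1 °C

Σ mᵢcᵢ(T − Tᵢ) = 0  ⇒  T = Σ mᵢcᵢTᵢ / Σ mᵢcᵢ
Σ mᵢcᵢ = 292.1×0.889 + 116.8×0.461 + 441.9×0.832 = 681.1825
Σ mᵢcᵢTᵢ = 259.6769×58.1 + 53.8448×24.8 + 367.6608×105.5 = 55211
T = 55211 / 681.1825 = 81.05 °C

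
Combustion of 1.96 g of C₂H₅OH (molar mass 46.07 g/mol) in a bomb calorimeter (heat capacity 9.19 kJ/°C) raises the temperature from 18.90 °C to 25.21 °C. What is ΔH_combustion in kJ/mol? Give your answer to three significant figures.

ΔT = 25.21 − 18.90 = 6.31 °C
q_cal = C_cal × ΔT = 9.19 × 6.31 = 57.9889 kJ
n = 1.96 / 46.07 = 0.04254 mol
q_rxn = −q_cal = -57.9889 kJ
ΔH = -57.9889 / 0.04254 = -1363 kJ/mol

ΔH = -1360 kJ/mol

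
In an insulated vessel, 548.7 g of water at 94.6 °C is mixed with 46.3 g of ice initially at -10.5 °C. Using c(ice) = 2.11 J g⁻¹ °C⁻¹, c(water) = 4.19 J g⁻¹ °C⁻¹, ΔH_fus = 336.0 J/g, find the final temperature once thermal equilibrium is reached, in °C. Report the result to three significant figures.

Heat to bring ice to 0 °C and melt it: q₁ = 46.3×2.11×10.5 + 46.3×336.0 = 16583 J
Heat the water can supply cooling to 0 °C: 548.7×4.19×94.6 = 217490 J > q₁, so all ice melts.
Energy balance: 548.7×4.19×(94.6 − T) = 16583 + 46.3×4.19×(T − 0)
2299.053(94.6 − T) = 16583 + 193.997 T
217490 − 16583 = 2493.050 T
T = 200907 / 2493.050 = 80.59 °C

T_f = 80.6 °C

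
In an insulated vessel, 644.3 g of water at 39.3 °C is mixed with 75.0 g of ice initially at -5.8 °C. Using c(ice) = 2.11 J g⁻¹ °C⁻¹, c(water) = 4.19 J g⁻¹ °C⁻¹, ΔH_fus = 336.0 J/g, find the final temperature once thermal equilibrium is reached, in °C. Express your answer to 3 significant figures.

T_f = 26.5 °C

Heat to bring ice to 0 °C and melt it: q₁ = 75.0×2.11×5.8 + 75.0×336.0 = 26118 J
Heat the water can supply cooling to 0 °C: 644.3×4.19×39.3 = 106095 J > q₁, so all ice melts.
Energy balance: 644.3×4.19×(39.3 − T) = 26118 + 75.0×4.19×(T − 0)
2699.617(39.3 − T) = 26118 + 314.25 T
106095 − 26118 = 3013.867 T
T = 79977 / 3013.867 = 26.54 °C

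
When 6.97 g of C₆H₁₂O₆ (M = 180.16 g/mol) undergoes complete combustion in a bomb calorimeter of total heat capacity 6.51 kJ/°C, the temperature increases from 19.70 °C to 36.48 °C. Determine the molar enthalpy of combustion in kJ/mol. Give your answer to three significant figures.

ΔT = 36.48 − 19.70 = 16.78 °C
q_cal = C_cal × ΔT = 6.51 × 16.78 = 109.2378 kJ
n = 6.97 / 180.16 = 0.03869 mol
q_rxn = −q_cal = -109.2378 kJ
ΔH = -109.2378 / 0.03869 = -2823 kJ/mol

ΔH = -2820 kJ/mol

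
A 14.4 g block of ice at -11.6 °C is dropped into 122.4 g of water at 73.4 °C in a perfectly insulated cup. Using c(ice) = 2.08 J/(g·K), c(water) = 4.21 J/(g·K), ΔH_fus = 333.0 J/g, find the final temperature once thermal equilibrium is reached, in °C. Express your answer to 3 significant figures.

Heat to bring ice to 0 °C and melt it: q₁ = 14.4×2.08×11.6 + 14.4×333.0 = 5142.6 J
Heat the water can supply cooling to 0 °C: 122.4×4.21×73.4 = 37823.3 J > q₁, so all ice melts.
Energy balance: 122.4×4.21×(73.4 − T) = 5142.6 + 14.4×4.21×(T − 0)
515.304(73.4 − T) = 5142.6 + 60.624 T
37823.3 − 5142.6 = 575.928 T
T = 32680.7 / 575.928 = 56.74 °C

T_f = 56.7 °C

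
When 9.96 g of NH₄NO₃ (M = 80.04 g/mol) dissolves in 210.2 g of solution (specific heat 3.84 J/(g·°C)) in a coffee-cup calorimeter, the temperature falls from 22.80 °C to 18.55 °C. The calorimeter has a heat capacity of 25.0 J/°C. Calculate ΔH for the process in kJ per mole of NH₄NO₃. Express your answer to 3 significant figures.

ΔH = 28.4 kJ/mol

|ΔT| = |18.55 − 22.80| = 4.25 °C
|q_surr| = (210.2 × 3.84 + 25.0) × 4.25 = 832.168 × 4.25 = 3537 J
n(NH₄NO₃) = 9.96 / 80.04 = 0.1244 mol
Temperature fell, so q_rxn = +|q_surr| = 3.537 kJ
ΔH = q_rxn / n = 28.43 kJ/mol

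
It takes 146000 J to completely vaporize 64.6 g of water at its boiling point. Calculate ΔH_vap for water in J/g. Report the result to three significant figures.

ΔH_vap = 2260 J/g

ΔH_vap = q / m = 146000 / 64.6 = 2260 J/g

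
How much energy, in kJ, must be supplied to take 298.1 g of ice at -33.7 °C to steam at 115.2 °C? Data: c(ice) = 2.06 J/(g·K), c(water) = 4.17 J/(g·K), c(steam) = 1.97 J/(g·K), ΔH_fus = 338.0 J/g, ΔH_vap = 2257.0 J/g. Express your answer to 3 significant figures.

q = 927 kJ

q1 (heat ice -33.7→0.0 °C): 298.1 × 2.06 × 33.7 = 20695 J
q2 (melt at 0 °C): 298.1 × 338.0 = 100758 J
q3 (heat water 0.0→100.0 °C): 298.1 × 4.17 × 100.0 = 124308 J
q4 (vaporize at 100 °C): 298.1 × 2257.0 = 672812 J
q5 (heat steam 100.0→115.2 °C): 298.1 × 1.97 × 15.2 = 8926 J
Total: 20695 + 100758 + 124308 + 672812 + 8926 = 927499 J = 927 kJ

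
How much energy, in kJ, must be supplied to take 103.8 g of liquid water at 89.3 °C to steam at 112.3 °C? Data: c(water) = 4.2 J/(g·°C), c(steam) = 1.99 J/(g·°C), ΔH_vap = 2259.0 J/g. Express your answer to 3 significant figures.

q = 242 kJ

q1 (heat water 89.3→100.0 °C): 103.8 × 4.2 × 10.7 = 4665 J
q2 (vaporize at 100 °C): 103.8 × 2259.0 = 234484 J
q3 (heat steam 100.0→112.3 °C): 103.8 × 1.99 × 12.3 = 2541 J
Total: 4665 + 234484 + 2541 = 241690 J = 242 kJ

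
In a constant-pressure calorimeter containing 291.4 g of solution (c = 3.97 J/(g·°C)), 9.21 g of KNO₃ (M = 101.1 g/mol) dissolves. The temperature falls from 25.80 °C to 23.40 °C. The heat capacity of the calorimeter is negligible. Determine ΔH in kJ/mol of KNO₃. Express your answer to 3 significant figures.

|ΔT| = |23.40 − 25.80| = 2.40 °C
|q_surr| = (291.4 × 3.97) × 2.40 = 1156.858 × 2.40 = 2776 J
n(KNO₃) = 9.21 / 101.1 = 0.09110 mol
Temperature fell, so q_rxn = +|q_surr| = 2.776 kJ
ΔH = q_rxn / n = 30.47 kJ/mol

ΔH = 30.5 kJ/mol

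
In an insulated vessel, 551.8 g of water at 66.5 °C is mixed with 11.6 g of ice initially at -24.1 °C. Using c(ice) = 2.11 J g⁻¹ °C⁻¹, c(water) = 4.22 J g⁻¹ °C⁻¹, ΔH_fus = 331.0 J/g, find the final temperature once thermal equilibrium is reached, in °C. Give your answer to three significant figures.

Heat to bring ice to 0 °C and melt it: q₁ = 11.6×2.11×24.1 + 11.6×331.0 = 4429.5 J
Heat the water can supply cooling to 0 °C: 551.8×4.22×66.5 = 154852 J > q₁, so all ice melts.
Energy balance: 551.8×4.22×(66.5 − T) = 4429.5 + 11.6×4.22×(T − 0)
2328.596(66.5 − T) = 4429.5 + 48.952 T
154852 − 4429.5 = 2377.548 T
T = 150422.5 / 2377.548 = 63.27 °C

T_f = 63.3 °C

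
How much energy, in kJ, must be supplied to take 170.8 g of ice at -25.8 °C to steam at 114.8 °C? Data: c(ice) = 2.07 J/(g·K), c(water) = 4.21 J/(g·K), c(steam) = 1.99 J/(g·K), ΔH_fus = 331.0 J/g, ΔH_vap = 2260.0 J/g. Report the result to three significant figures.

q = 529 kJ

q1 (heat ice -25.8→0.0 °C): 170.8 × 2.07 × 25.8 = 9122 J
q2 (melt at 0 °C): 170.8 × 331.0 = 56535 J
q3 (heat water 0.0→100.0 °C): 170.8 × 4.21 × 100.0 = 71907 J
q4 (vaporize at 100 °C): 170.8 × 2260.0 = 386008 J
q5 (heat steam 100.0→114.8 °C): 170.8 × 1.99 × 14.8 = 5030 J
Total: 9122 + 56535 + 71907 + 386008 + 5030 = 528602 J = 529 kJ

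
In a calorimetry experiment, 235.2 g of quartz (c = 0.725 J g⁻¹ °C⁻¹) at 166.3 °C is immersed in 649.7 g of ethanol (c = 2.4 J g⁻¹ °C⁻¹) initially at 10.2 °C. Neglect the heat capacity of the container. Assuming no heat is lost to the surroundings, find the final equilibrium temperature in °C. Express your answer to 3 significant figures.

T_f = 25.6 °C

Heat lost by quartz = heat gained by ethanol.
(235.2)(0.725)(166.3 − T) = (649.7)(2.4)(T − 10.2)
170.52 (166.3 − T) = 1559.28 (T − 10.2)
28357 − 170.52 T = 1559.28 T − 15905
44262 = 1729.80 T
T = 25.59 °C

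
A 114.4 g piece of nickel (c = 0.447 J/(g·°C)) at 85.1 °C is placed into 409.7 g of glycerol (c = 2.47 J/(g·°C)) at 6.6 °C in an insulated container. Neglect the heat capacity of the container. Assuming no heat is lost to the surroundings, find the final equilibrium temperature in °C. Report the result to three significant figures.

Heat lost by nickel = heat gained by glycerol.
(114.4)(0.447)(85.1 − T) = (409.7)(2.47)(T − 6.6)
51.1368 (85.1 − T) = 1011.959 (T − 6.6)
4351.7 − 51.1368 T = 1011.959 T − 6678.9
11030.6 = 1063.0958 T
T = 10.38 °C

T_f = 10.4 °C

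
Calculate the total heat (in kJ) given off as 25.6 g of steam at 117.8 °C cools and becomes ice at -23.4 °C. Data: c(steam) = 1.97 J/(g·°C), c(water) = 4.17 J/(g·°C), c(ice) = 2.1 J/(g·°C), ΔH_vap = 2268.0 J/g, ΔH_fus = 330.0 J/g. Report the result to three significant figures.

q1 (cool steam 117.8→100 °C): 25.6 × 1.97 × 17.8 = 898 J
q2 (condense at 100 °C): 25.6 × 2268.0 = 58061 J
q3 (cool water 100→0 °C): 25.6 × 4.17 × 100.0 = 10675 J
q4 (freeze at 0 °C): 25.6 × 330.0 = 8448 J
q5 (cool ice 0→-23.4 °C): 25.6 × 2.1 × 23.4 = 1258 J
Total: 898 + 58061 + 10675 + 8448 + 1258 = 79340 J = 79.3 kJ

q = 79.3 kJ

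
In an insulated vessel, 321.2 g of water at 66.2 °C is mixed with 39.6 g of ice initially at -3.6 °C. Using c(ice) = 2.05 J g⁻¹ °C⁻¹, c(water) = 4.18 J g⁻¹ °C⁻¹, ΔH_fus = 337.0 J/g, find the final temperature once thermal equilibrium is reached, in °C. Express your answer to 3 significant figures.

T_f = 49.9 °C

Heat to bring ice to 0 °C and melt it: q₁ = 39.6×2.05×3.6 + 39.6×337.0 = 13637 J
Heat the water can supply cooling to 0 °C: 321.2×4.18×66.2 = 88881.2 J > q₁, so all ice melts.
Energy balance: 321.2×4.18×(66.2 − T) = 13637 + 39.6×4.18×(T − 0)
1342.616(66.2 − T) = 13637 + 165.528 T
88881.2 − 13637 = 1508.144 T
T = 75244.2 / 1508.144 = 49.89 °C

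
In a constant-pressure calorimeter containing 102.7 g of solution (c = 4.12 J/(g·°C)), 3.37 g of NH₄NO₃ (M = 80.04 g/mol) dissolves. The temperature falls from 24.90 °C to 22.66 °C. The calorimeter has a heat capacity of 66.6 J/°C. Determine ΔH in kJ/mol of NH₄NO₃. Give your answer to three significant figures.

|ΔT| = |22.66 − 24.90| = 2.24 °C
|q_surr| = (102.7 × 4.12 + 66.6) × 2.24 = 489.724 × 2.24 = 1097 J
n(NH₄NO₃) = 3.37 / 80.04 = 0.04210 mol
Temperature fell, so q_rxn = +|q_surr| = 1.097 kJ
ΔH = q_rxn / n = 26.06 kJ/mol

ΔH = 26.1 kJ/mol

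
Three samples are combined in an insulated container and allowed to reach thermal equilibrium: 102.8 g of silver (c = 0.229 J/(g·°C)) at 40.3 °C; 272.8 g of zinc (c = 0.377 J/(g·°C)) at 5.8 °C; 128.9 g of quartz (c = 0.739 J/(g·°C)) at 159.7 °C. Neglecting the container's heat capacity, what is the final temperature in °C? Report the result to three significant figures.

T_f = 75.6 °C

Σ mᵢcᵢ(T − Tᵢ) = 0  ⇒  T = Σ mᵢcᵢTᵢ / Σ mᵢcᵢ
Σ mᵢcᵢ = 102.8×0.229 + 272.8×0.377 + 128.9×0.739 = 221.6439
Σ mᵢcᵢTᵢ = 23.5412×40.3 + 102.8456×5.8 + 95.2571×159.7 = 16758
T = 16758 / 221.6439 = 75.61 °C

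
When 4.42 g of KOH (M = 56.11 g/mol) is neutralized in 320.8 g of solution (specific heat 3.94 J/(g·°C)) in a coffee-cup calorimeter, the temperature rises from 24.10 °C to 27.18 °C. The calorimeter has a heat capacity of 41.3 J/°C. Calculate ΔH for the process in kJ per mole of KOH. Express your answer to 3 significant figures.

ΔH = -51.0 kJ/mol

|ΔT| = |27.18 − 24.10| = 3.08 °C
|q_surr| = (320.8 × 3.94 + 41.3) × 3.08 = 1305.252 × 3.08 = 4020 J
n(KOH) = 4.42 / 56.11 = 0.07877 mol
Temperature rose, so q_rxn = −|q_surr| = -4.020 kJ
ΔH = q_rxn / n = -51.03 kJ/mol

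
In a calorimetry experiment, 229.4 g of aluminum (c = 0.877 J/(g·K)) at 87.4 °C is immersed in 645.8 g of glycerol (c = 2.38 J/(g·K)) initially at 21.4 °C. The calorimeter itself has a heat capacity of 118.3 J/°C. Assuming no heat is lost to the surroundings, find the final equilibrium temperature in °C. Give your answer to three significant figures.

T_f = 28.6 °C

Heat lost by aluminum = heat gained by glycerol + calorimeter.
(229.4)(0.877)(87.4 − T) = [(645.8)(2.38) + 118.3](T − 21.4)
201.1838 (87.4 − T) = 1655.304 (T − 21.4)
17583 − 201.1838 T = 1655.304 T − 35424
53007 = 1856.4878 T
T = 28.55 °C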